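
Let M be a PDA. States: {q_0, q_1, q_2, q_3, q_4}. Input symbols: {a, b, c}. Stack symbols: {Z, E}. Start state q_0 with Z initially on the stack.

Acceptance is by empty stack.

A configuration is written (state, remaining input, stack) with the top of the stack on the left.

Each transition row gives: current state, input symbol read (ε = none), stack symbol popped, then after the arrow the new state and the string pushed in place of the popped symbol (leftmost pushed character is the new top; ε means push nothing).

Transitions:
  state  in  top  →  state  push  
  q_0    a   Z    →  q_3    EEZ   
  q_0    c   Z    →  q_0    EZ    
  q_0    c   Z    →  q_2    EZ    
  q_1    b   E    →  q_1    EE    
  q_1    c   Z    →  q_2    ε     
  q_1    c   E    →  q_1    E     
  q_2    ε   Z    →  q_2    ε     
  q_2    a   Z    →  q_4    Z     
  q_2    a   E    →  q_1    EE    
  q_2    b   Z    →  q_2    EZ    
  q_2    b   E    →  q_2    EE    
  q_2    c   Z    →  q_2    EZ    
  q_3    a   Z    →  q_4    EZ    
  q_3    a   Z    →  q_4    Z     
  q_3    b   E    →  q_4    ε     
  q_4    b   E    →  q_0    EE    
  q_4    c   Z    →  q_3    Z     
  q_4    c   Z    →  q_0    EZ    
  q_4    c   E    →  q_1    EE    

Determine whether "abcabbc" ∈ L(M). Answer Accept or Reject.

No computation consumes all input and empties the stack.

Reject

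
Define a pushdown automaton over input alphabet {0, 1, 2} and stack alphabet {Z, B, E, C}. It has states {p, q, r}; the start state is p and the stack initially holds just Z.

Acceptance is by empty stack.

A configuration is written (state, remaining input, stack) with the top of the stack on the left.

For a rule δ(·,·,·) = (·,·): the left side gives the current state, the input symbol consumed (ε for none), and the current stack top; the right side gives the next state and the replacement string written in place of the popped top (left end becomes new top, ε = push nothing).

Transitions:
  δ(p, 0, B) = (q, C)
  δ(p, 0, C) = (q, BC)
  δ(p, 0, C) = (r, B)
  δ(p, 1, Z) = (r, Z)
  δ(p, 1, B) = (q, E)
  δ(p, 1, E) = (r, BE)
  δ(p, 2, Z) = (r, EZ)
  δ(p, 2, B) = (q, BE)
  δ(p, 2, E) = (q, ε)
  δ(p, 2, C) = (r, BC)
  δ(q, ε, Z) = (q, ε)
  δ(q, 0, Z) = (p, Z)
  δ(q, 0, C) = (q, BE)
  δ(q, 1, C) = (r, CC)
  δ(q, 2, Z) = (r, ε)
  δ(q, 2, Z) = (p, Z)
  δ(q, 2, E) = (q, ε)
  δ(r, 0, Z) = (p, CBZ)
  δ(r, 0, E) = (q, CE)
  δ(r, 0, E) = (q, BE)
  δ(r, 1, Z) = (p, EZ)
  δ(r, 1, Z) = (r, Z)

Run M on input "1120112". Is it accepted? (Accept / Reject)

One accepting computation: (p, 1120112, Z) ⊢ (r, 120112, Z) ⊢ (p, 20112, EZ) ⊢ (q, 0112, Z) ⊢ (p, 112, Z) ⊢ (r, 12, Z) ⊢ (p, 2, EZ) ⊢ (q, ε, Z) ⊢ (q, ε, ε)
All input consumed and the stack is empty.

Accept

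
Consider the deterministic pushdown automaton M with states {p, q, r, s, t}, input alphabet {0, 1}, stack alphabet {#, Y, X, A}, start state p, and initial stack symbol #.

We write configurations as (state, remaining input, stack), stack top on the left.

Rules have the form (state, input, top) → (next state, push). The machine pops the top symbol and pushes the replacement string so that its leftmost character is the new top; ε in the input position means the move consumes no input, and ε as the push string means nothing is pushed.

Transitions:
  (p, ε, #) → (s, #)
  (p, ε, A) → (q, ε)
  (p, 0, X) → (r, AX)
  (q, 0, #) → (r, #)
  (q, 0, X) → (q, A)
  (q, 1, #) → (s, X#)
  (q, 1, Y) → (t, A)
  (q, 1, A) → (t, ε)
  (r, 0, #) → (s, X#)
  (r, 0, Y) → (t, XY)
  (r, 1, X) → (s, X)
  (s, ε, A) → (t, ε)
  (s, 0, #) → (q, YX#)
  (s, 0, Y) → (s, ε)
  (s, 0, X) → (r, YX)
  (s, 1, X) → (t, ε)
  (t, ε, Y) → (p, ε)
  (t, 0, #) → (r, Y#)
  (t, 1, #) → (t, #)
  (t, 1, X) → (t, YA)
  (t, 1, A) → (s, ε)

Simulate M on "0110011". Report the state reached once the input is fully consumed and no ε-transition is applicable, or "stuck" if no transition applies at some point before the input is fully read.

t

(p, 0110011, #) ⊢ (s, 0110011, #) ⊢ (q, 110011, YX#) ⊢ (t, 10011, AX#) ⊢ (s, 0011, X#) ⊢ (r, 011, YX#) ⊢ (t, 11, XYX#) ⊢ (t, 1, YAYX#) ⊢ (p, 1, AYX#) ⊢ (q, 1, YX#) ⊢ (t, ε, AX#)
All input consumed; M is in state t.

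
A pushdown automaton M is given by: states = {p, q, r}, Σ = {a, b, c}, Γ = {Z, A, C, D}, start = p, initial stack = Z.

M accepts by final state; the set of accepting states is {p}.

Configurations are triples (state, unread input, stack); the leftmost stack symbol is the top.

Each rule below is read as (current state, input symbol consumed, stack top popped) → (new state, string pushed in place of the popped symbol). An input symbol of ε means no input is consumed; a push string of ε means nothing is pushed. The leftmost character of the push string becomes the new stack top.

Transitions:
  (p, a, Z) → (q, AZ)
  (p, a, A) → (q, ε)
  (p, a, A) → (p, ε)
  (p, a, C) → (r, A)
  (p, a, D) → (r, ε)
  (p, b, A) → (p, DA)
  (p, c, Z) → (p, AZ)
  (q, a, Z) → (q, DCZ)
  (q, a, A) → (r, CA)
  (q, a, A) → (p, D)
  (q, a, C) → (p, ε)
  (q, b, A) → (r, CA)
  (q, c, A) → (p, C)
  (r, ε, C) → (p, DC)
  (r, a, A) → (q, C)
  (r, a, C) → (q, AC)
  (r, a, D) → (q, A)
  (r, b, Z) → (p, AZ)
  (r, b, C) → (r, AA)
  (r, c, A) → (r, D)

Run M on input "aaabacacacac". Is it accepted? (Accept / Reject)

Accept

One accepting computation: (p, aaabacacacac, Z) ⊢ (q, aabacacacac, AZ) ⊢ (p, abacacacac, DZ) ⊢ (r, bacacacac, Z) ⊢ (p, acacacac, AZ) ⊢ (p, cacacac, Z) ⊢ (p, acacac, AZ) ⊢ (p, cacac, Z) ⊢ (p, acac, AZ) ⊢ (p, cac, Z) ⊢ (p, ac, AZ) ⊢ (p, c, Z) ⊢ (p, ε, AZ)
All input consumed and state p ∈ F.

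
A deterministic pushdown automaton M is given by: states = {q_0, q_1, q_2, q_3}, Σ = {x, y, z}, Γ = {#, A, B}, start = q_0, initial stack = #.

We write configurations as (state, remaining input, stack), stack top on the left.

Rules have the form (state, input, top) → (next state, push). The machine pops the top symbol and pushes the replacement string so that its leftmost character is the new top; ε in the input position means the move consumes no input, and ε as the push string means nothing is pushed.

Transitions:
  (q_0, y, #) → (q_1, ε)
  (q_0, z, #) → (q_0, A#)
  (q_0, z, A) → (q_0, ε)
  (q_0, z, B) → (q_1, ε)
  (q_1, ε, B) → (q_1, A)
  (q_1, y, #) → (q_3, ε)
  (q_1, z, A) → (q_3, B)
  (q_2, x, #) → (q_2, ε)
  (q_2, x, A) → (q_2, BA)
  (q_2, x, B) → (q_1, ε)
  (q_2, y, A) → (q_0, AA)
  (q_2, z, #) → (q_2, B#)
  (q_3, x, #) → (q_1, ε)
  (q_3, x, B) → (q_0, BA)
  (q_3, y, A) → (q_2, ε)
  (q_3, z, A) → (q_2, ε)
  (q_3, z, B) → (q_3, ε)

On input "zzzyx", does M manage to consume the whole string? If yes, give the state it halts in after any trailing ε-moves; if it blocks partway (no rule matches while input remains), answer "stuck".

(q_0, zzzyx, #)
  read z, top #: go to q_0, push A# → (q_0, zzyx, A#)
  read z, top A: go to q_0, push ε → (q_0, zyx, #)
  read z, top #: go to q_0, push A# → (q_0, yx, A#)
No transition for (q_0, y, top A); M blocks with input yx remaining.

stuck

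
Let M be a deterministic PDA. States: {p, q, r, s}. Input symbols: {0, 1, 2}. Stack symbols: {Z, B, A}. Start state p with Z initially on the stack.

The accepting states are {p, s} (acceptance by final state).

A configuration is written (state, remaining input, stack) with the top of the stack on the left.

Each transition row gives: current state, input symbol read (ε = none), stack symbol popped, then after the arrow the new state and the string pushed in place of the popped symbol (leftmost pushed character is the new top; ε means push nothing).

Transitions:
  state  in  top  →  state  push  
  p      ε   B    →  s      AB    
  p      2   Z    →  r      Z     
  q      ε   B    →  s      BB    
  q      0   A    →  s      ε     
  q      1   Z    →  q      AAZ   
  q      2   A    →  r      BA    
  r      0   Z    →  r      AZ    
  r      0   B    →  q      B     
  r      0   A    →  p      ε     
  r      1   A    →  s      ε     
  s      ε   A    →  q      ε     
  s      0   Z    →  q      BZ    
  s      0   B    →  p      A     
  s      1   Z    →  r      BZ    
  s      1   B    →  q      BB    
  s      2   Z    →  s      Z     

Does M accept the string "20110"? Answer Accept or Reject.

(p, 20110, Z)
  read 2, top Z: go to r, push Z → (r, 0110, Z)
  read 0, top Z: go to r, push AZ → (r, 110, AZ)
  read 1, top A: go to s, push ε → (s, 10, Z)
  read 1, top Z: go to r, push BZ → (r, 0, BZ)
  read 0, top B: go to q, push B → (q, ε, BZ)
  ε-move, top B: go to s, push BB → (s, ε, BBZ)
All input consumed; state s ∈ F.

Accept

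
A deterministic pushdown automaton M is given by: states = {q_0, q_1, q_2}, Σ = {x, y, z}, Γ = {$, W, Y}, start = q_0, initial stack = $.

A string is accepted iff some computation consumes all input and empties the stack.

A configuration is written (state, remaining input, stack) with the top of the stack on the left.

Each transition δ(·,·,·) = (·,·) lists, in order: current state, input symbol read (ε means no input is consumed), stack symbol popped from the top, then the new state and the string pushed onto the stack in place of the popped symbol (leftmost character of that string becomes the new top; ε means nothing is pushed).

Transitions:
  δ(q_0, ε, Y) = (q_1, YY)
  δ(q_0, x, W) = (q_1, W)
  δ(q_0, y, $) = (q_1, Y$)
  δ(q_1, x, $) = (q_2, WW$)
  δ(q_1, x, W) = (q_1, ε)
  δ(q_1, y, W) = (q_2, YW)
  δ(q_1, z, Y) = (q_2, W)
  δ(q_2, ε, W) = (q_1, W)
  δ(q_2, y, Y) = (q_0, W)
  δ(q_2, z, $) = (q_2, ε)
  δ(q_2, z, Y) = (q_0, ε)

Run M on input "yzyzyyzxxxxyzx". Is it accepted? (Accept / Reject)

Reject

(q_0, yzyzyyzxxxxyzx, $)
  read y, top $: go to q_1, push Y$ → (q_1, zyzyyzxxxxyzx, Y$)
  read z, top Y: go to q_2, push W → (q_2, yzyyzxxxxyzx, W$)
  ε-move, top W: go to q_1, push W → (q_1, yzyyzxxxxyzx, W$)
  read y, top W: go to q_2, push YW → (q_2, zyyzxxxxyzx, YW$)
  read z, top Y: go to q_0, push ε → (q_0, yyzxxxxyzx, W$)
No transition applies at (q_0, yyzxxxxyzx, W$); input not fully consumed.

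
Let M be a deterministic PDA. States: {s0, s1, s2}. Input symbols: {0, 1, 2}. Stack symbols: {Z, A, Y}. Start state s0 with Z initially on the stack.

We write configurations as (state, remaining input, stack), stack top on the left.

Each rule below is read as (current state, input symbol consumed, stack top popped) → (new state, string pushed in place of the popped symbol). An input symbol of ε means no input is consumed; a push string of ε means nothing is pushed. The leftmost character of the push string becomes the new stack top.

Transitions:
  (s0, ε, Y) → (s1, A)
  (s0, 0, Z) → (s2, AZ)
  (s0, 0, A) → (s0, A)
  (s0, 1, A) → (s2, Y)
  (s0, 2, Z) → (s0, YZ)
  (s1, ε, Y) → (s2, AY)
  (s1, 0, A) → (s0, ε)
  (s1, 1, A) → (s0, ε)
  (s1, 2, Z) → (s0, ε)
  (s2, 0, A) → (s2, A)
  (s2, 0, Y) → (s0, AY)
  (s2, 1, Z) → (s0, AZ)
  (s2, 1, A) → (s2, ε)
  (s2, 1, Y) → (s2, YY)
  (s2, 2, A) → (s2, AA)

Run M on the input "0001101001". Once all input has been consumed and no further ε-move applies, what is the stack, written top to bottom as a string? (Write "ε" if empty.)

YYZ

(s0, 0001101001, Z)
  read 0, top Z: go to s2, push AZ → (s2, 001101001, AZ)
  read 0, top A: go to s2, push A → (s2, 01101001, AZ)
  read 0, top A: go to s2, push A → (s2, 1101001, AZ)
  read 1, top A: go to s2, push ε → (s2, 101001, Z)
  read 1, top Z: go to s0, push AZ → (s0, 01001, AZ)
  read 0, top A: go to s0, push A → (s0, 1001, AZ)
  read 1, top A: go to s2, push Y → (s2, 001, YZ)
  read 0, top Y: go to s0, push AY → (s0, 01, AYZ)
  read 0, top A: go to s0, push A → (s0, 1, AYZ)
  read 1, top A: go to s2, push Y → (s2, ε, YYZ)
All input consumed in state s2 with stack YYZ.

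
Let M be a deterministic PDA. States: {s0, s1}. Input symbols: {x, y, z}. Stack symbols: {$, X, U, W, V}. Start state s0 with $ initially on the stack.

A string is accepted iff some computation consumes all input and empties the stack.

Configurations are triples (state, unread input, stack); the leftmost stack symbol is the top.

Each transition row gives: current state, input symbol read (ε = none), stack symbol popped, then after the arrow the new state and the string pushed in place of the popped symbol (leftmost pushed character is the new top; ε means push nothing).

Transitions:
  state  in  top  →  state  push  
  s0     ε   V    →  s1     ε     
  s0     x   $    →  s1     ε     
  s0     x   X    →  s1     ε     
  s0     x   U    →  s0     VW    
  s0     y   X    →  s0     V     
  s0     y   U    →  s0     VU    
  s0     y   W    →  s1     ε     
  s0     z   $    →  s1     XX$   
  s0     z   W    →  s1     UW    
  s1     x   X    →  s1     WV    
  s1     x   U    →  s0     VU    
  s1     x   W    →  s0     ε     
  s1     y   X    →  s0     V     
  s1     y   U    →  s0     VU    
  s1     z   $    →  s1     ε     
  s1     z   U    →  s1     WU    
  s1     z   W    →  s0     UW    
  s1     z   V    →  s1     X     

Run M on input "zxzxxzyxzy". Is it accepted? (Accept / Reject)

Reject

(s0, zxzxxzyxzy, $)
  read z, top $: go to s1, push XX$ → (s1, xzxxzyxzy, XX$)
  read x, top X: go to s1, push WV → (s1, zxxzyxzy, WVX$)
  read z, top W: go to s0, push UW → (s0, xxzyxzy, UWVX$)
  read x, top U: go to s0, push VW → (s0, xzyxzy, VWWVX$)
  ε-move, top V: go to s1, push ε → (s1, xzyxzy, WWVX$)
  read x, top W: go to s0, push ε → (s0, zyxzy, WVX$)
  read z, top W: go to s1, push UW → (s1, yxzy, UWVX$)
  read y, top U: go to s0, push VU → (s0, xzy, VUWVX$)
  ε-move, top V: go to s1, push ε → (s1, xzy, UWVX$)
  read x, top U: go to s0, push VU → (s0, zy, VUWVX$)
  ε-move, top V: go to s1, push ε → (s1, zy, UWVX$)
  read z, top U: go to s1, push WU → (s1, y, WUWVX$)
No transition applies at (s1, y, WUWVX$); input not fully consumed.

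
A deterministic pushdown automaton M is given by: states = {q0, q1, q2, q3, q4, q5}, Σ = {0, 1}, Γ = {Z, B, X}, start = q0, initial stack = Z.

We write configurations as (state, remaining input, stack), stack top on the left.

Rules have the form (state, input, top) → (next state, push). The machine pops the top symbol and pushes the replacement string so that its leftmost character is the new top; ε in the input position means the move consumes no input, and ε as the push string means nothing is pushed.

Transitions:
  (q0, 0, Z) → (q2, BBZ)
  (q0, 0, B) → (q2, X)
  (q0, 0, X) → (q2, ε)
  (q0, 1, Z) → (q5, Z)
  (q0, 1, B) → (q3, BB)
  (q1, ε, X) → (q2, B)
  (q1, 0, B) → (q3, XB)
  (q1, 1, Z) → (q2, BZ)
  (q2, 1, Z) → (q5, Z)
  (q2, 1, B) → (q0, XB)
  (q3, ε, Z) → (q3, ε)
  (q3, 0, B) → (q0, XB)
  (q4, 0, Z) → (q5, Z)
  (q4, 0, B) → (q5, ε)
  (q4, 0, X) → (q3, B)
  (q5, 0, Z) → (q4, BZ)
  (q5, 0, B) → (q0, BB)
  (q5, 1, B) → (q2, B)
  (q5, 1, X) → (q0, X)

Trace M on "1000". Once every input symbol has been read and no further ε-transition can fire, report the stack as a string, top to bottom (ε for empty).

BZ

(q0, 1000, Z)
  read 1, top Z: go to q5, push Z → (q5, 000, Z)
  read 0, top Z: go to q4, push BZ → (q4, 00, BZ)
  read 0, top B: go to q5, push ε → (q5, 0, Z)
  read 0, top Z: go to q4, push BZ → (q4, ε, BZ)
All input consumed in state q4 with stack BZ.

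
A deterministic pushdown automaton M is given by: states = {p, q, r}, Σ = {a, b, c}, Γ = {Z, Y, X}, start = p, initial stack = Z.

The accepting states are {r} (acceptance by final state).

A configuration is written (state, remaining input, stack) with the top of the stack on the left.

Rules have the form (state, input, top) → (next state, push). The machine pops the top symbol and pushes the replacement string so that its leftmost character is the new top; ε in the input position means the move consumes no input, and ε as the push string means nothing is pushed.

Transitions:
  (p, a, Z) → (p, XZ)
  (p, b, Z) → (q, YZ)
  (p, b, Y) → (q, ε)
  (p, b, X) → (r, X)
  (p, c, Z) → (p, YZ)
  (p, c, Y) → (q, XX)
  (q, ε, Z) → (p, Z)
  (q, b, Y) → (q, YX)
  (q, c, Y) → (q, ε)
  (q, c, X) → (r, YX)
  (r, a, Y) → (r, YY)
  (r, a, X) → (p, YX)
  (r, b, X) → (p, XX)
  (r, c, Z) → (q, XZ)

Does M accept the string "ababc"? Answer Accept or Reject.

(p, ababc, Z)
  read a, top Z: go to p, push XZ → (p, babc, XZ)
  read b, top X: go to r, push X → (r, abc, XZ)
  read a, top X: go to p, push YX → (p, bc, YXZ)
  read b, top Y: go to q, push ε → (q, c, XZ)
  read c, top X: go to r, push YX → (r, ε, YXZ)
All input consumed; state r ∈ F.

Accept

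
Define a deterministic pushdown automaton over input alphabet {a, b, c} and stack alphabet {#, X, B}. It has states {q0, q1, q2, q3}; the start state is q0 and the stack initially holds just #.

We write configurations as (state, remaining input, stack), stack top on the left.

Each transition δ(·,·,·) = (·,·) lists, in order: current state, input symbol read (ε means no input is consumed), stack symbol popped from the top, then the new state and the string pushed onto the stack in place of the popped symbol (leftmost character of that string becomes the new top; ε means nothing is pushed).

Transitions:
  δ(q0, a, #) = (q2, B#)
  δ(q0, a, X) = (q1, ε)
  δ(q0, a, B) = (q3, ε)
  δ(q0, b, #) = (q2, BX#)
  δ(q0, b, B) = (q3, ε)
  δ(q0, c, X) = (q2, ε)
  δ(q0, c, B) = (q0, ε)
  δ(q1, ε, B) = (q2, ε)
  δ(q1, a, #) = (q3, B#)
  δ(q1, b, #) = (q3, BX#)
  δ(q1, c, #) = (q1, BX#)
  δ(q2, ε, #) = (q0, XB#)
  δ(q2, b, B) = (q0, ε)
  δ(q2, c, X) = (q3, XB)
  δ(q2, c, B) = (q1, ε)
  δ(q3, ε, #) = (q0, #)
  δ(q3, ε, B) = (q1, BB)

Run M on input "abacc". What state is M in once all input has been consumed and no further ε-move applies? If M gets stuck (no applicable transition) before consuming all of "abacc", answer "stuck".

(q0, abacc, #)
  read a, top #: go to q2, push B# → (q2, bacc, B#)
  read b, top B: go to q0, push ε → (q0, acc, #)
  read a, top #: go to q2, push B# → (q2, cc, B#)
  read c, top B: go to q1, push ε → (q1, c, #)
  read c, top #: go to q1, push BX# → (q1, ε, BX#)
  ε-move, top B: go to q2, push ε → (q2, ε, X#)
All input consumed; M is in state q2.

q2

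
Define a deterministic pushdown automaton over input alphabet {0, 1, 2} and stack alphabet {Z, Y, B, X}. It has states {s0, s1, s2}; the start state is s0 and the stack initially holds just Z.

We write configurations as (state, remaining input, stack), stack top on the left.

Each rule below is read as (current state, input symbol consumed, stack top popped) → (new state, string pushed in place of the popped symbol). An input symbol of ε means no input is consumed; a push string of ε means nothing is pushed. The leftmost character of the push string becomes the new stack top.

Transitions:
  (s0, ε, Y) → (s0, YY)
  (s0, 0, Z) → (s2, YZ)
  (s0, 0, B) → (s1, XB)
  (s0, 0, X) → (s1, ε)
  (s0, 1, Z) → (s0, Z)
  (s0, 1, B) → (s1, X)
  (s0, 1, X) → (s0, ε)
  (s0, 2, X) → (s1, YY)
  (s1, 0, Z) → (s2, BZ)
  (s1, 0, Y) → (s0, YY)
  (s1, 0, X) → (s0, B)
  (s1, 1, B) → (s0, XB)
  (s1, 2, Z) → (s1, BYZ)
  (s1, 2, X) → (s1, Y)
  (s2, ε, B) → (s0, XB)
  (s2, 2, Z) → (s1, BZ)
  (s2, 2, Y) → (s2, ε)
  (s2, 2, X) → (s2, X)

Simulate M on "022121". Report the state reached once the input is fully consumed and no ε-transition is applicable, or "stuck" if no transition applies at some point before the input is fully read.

(s0, 022121, Z)
  read 0, top Z: go to s2, push YZ → (s2, 22121, YZ)
  read 2, top Y: go to s2, push ε → (s2, 2121, Z)
  read 2, top Z: go to s1, push BZ → (s1, 121, BZ)
  read 1, top B: go to s0, push XB → (s0, 21, XBZ)
  read 2, top X: go to s1, push YY → (s1, 1, YYBZ)
No transition for (s1, 1, top Y); M blocks with input 1 remaining.

stuck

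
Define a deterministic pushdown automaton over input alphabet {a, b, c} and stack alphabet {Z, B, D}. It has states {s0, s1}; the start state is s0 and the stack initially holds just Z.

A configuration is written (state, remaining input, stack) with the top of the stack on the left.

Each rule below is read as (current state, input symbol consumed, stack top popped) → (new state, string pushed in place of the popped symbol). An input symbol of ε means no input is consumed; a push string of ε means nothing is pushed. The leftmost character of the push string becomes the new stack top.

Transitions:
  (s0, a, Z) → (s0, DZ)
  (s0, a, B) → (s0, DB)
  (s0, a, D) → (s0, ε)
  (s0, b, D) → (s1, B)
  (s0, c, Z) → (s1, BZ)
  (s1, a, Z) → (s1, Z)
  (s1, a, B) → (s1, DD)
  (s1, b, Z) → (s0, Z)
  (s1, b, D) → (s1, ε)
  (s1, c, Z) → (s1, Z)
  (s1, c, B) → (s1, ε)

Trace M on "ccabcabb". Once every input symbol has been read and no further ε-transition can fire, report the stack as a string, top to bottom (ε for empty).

Z

(s0, ccabcabb, Z) ⊢ (s1, cabcabb, BZ) ⊢ (s1, abcabb, Z) ⊢ (s1, bcabb, Z) ⊢ (s0, cabb, Z) ⊢ (s1, abb, BZ) ⊢ (s1, bb, DDZ) ⊢ (s1, b, DZ) ⊢ (s1, ε, Z)
All input consumed in state s1 with stack Z.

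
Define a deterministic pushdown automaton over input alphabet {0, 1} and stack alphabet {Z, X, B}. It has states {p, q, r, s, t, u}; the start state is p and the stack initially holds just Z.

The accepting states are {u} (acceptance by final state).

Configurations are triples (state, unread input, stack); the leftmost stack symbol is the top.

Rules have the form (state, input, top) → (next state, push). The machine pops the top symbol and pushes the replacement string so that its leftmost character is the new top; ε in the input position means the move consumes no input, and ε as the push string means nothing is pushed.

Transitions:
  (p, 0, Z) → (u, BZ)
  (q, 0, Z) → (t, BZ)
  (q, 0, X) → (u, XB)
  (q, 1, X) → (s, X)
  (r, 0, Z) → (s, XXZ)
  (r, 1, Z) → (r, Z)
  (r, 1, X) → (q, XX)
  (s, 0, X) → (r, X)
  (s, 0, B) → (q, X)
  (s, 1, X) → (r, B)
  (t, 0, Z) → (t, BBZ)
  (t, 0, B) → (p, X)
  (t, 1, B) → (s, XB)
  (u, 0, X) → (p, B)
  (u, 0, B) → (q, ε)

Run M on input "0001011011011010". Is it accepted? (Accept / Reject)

(p, 0001011011011010, Z)
  read 0, top Z: go to u, push BZ → (u, 001011011011010, BZ)
  read 0, top B: go to q, push ε → (q, 01011011011010, Z)
  read 0, top Z: go to t, push BZ → (t, 1011011011010, BZ)
  read 1, top B: go to s, push XB → (s, 011011011010, XBZ)
  read 0, top X: go to r, push X → (r, 11011011010, XBZ)
  read 1, top X: go to q, push XX → (q, 1011011010, XXBZ)
  read 1, top X: go to s, push X → (s, 011011010, XXBZ)
  read 0, top X: go to r, push X → (r, 11011010, XXBZ)
  read 1, top X: go to q, push XX → (q, 1011010, XXXBZ)
  read 1, top X: go to s, push X → (s, 011010, XXXBZ)
  read 0, top X: go to r, push X → (r, 11010, XXXBZ)
  read 1, top X: go to q, push XX → (q, 1010, XXXXBZ)
  read 1, top X: go to s, push X → (s, 010, XXXXBZ)
  read 0, top X: go to r, push X → (r, 10, XXXXBZ)
  read 1, top X: go to q, push XX → (q, 0, XXXXXBZ)
  read 0, top X: go to u, push XB → (u, ε, XBXXXXBZ)
All input consumed; state u ∈ F.

Accept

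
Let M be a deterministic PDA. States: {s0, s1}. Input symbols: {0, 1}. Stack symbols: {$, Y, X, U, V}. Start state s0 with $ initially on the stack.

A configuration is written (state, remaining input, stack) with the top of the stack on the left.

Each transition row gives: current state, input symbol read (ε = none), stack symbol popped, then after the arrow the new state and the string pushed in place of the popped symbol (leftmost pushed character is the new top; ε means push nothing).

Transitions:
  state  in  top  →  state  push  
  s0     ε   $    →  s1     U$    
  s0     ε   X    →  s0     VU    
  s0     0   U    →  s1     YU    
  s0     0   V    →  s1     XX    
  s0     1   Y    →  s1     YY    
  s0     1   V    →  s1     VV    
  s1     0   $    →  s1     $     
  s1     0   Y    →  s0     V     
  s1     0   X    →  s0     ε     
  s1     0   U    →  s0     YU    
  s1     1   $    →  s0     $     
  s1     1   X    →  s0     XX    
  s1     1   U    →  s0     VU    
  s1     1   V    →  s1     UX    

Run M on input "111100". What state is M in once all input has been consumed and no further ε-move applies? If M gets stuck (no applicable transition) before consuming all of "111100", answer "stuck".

(s0, 111100, $)
  ε-move, top $: go to s1, push U$ → (s1, 111100, U$)
  read 1, top U: go to s0, push VU → (s0, 11100, VU$)
  read 1, top V: go to s1, push VV → (s1, 1100, VVU$)
  read 1, top V: go to s1, push UX → (s1, 100, UXVU$)
  read 1, top U: go to s0, push VU → (s0, 00, VUXVU$)
  read 0, top V: go to s1, push XX → (s1, 0, XXUXVU$)
  read 0, top X: go to s0, push ε → (s0, ε, XUXVU$)
  ε-move, top X: go to s0, push VU → (s0, ε, VUUXVU$)
All input consumed; M is in state s0.

s0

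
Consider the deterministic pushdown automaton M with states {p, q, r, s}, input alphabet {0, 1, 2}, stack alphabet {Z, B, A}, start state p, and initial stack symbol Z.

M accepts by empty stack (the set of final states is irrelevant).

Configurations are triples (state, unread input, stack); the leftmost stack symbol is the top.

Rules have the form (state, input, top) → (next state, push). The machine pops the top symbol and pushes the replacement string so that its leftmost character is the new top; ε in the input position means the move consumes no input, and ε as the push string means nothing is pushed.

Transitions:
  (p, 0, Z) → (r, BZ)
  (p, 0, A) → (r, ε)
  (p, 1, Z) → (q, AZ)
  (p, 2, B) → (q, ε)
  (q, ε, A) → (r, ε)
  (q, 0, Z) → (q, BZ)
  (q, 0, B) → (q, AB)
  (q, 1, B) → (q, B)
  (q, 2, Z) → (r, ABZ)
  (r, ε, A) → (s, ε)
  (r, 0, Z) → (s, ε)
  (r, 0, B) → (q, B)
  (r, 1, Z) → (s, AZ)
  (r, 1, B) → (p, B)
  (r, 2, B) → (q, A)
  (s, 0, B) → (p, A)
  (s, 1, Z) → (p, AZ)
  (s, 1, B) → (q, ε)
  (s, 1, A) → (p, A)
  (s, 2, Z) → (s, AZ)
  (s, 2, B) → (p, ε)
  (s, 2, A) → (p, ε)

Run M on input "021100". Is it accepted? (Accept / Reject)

Accept

(p, 021100, Z)
  read 0, top Z: go to r, push BZ → (r, 21100, BZ)
  read 2, top B: go to q, push A → (q, 1100, AZ)
  ε-move, top A: go to r, push ε → (r, 1100, Z)
  read 1, top Z: go to s, push AZ → (s, 100, AZ)
  read 1, top A: go to p, push A → (p, 00, AZ)
  read 0, top A: go to r, push ε → (r, 0, Z)
  read 0, top Z: go to s, push ε → (s, ε, ε)
All input consumed and the stack is empty.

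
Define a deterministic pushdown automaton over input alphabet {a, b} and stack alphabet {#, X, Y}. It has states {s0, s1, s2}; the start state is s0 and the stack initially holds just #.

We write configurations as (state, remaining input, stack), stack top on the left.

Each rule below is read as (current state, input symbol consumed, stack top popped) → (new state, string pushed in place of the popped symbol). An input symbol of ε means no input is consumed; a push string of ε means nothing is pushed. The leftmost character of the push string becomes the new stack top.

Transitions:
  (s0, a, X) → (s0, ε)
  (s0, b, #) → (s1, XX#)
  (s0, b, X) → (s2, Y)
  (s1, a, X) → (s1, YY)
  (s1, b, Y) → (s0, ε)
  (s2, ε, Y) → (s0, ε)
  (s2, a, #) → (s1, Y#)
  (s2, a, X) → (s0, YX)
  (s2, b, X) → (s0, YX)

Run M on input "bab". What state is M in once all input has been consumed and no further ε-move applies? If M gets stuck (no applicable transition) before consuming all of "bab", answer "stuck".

(s0, bab, #) ⊢ (s1, ab, XX#) ⊢ (s1, b, YYX#) ⊢ (s0, ε, YX#)
All input consumed; M is in state s0.

s0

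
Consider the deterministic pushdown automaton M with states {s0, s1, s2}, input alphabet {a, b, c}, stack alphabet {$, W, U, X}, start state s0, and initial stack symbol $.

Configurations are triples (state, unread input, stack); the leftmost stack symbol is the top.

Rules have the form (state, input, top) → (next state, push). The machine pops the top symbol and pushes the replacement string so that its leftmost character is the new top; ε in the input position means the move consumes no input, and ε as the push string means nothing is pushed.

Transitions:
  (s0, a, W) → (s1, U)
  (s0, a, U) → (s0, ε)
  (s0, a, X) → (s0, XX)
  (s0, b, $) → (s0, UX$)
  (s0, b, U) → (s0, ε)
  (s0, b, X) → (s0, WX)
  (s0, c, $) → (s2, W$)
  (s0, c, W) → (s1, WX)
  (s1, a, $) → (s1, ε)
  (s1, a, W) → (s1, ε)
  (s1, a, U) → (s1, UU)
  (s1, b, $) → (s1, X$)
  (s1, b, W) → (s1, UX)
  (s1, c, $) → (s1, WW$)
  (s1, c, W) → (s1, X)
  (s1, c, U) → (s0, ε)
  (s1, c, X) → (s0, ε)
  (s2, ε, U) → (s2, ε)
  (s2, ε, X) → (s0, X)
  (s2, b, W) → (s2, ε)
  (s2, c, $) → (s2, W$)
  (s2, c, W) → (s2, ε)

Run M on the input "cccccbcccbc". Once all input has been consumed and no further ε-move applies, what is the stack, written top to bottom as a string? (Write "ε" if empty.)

(s0, cccccbcccbc, $) ⊢ (s2, ccccbcccbc, W$) ⊢ (s2, cccbcccbc, $) ⊢ (s2, ccbcccbc, W$) ⊢ (s2, cbcccbc, $) ⊢ (s2, bcccbc, W$) ⊢ (s2, cccbc, $) ⊢ (s2, ccbc, W$) ⊢ (s2, cbc, $) ⊢ (s2, bc, W$) ⊢ (s2, c, $) ⊢ (s2, ε, W$)
All input consumed in state s2 with stack W$.

W$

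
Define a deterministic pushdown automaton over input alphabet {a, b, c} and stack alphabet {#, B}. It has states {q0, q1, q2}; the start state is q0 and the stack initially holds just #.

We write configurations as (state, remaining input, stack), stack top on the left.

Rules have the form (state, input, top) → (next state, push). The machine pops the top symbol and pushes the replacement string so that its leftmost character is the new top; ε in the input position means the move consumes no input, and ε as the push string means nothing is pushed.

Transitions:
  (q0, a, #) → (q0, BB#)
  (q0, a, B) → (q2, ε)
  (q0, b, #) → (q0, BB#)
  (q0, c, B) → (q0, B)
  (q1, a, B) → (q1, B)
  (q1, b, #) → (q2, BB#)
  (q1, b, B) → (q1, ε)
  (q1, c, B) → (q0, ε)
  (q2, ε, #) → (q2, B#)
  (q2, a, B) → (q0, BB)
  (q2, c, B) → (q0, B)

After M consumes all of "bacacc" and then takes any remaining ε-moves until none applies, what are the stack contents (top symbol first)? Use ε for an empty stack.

(q0, bacacc, #)
  read b, top #: go to q0, push BB# → (q0, acacc, BB#)
  read a, top B: go to q2, push ε → (q2, cacc, B#)
  read c, top B: go to q0, push B → (q0, acc, B#)
  read a, top B: go to q2, push ε → (q2, cc, #)
  ε-move, top #: go to q2, push B# → (q2, cc, B#)
  read c, top B: go to q0, push B → (q0, c, B#)
  read c, top B: go to q0, push B → (q0, ε, B#)
All input consumed in state q0 with stack B#.

B#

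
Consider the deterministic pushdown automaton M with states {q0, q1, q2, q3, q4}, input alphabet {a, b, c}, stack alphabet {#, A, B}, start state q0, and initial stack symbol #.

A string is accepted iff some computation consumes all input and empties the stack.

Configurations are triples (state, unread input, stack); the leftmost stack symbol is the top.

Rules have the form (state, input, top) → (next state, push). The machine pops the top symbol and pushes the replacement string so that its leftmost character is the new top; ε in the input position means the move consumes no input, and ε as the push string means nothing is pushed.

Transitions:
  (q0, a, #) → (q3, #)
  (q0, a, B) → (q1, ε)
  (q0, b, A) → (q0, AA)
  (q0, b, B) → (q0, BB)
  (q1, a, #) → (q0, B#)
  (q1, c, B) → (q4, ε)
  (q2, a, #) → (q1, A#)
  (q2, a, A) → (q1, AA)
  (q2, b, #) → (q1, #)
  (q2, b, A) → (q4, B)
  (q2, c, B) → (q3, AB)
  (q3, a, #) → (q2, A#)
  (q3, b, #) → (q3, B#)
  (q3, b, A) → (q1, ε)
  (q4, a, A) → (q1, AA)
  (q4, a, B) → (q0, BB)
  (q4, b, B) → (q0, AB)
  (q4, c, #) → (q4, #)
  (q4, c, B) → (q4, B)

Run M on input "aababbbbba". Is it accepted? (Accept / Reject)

Reject

(q0, aababbbbba, #) ⊢ (q3, ababbbbba, #) ⊢ (q2, babbbbba, A#) ⊢ (q4, abbbbba, B#) ⊢ (q0, bbbbba, BB#) ⊢ (q0, bbbba, BBB#) ⊢ (q0, bbba, BBBB#) ⊢ (q0, bba, BBBBB#) ⊢ (q0, ba, BBBBBB#) ⊢ (q0, a, BBBBBBB#) ⊢ (q1, ε, BBBBBB#)
All input consumed; stack is BBBBBB#, not empty, and no further ε-move applies.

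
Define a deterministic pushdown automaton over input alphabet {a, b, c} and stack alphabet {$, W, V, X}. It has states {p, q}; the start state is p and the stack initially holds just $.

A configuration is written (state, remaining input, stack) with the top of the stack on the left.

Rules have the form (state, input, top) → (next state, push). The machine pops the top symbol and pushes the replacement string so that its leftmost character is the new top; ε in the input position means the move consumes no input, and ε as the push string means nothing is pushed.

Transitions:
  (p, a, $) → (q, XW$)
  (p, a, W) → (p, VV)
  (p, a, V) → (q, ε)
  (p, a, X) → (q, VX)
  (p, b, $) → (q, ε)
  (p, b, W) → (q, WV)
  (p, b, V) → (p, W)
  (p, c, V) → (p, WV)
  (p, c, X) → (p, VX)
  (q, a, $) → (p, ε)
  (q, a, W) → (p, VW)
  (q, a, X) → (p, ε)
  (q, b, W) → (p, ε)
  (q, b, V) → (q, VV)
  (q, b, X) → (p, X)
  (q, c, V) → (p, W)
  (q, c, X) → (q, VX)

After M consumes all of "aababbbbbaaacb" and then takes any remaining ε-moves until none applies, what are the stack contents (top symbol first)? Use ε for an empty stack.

WVVWVWV$

(p, aababbbbbaaacb, $)
  read a, top $: go to q, push XW$ → (q, ababbbbbaaacb, XW$)
  read a, top X: go to p, push ε → (p, babbbbbaaacb, W$)
  read b, top W: go to q, push WV → (q, abbbbbaaacb, WV$)
  read a, top W: go to p, push VW → (p, bbbbbaaacb, VWV$)
  read b, top V: go to p, push W → (p, bbbbaaacb, WWV$)
  read b, top W: go to q, push WV → (q, bbbaaacb, WVWV$)
  read b, top W: go to p, push ε → (p, bbaaacb, VWV$)
  read b, top V: go to p, push W → (p, baaacb, WWV$)
  read b, top W: go to q, push WV → (q, aaacb, WVWV$)
  read a, top W: go to p, push VW → (p, aacb, VWVWV$)
  read a, top V: go to q, push ε → (q, acb, WVWV$)
  read a, top W: go to p, push VW → (p, cb, VWVWV$)
  read c, top V: go to p, push WV → (p, b, WVWVWV$)
  read b, top W: go to q, push WV → (q, ε, WVVWVWV$)
All input consumed in state q with stack WVVWVWV$.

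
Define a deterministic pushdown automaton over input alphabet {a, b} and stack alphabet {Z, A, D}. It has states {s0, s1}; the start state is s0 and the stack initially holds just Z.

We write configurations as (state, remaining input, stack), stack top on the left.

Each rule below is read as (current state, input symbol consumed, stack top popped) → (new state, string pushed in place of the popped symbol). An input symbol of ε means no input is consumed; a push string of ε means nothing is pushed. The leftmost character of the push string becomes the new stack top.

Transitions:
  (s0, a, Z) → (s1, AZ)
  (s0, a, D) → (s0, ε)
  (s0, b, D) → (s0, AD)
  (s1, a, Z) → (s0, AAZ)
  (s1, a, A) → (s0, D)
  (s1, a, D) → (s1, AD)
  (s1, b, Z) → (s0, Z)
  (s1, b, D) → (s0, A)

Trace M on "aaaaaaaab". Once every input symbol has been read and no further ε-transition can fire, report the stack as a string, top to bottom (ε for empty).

ADZ

(s0, aaaaaaaab, Z)
  read a, top Z: go to s1, push AZ → (s1, aaaaaaab, AZ)
  read a, top A: go to s0, push D → (s0, aaaaaab, DZ)
  read a, top D: go to s0, push ε → (s0, aaaaab, Z)
  read a, top Z: go to s1, push AZ → (s1, aaaab, AZ)
  read a, top A: go to s0, push D → (s0, aaab, DZ)
  read a, top D: go to s0, push ε → (s0, aab, Z)
  read a, top Z: go to s1, push AZ → (s1, ab, AZ)
  read a, top A: go to s0, push D → (s0, b, DZ)
  read b, top D: go to s0, push AD → (s0, ε, ADZ)
All input consumed in state s0 with stack ADZ.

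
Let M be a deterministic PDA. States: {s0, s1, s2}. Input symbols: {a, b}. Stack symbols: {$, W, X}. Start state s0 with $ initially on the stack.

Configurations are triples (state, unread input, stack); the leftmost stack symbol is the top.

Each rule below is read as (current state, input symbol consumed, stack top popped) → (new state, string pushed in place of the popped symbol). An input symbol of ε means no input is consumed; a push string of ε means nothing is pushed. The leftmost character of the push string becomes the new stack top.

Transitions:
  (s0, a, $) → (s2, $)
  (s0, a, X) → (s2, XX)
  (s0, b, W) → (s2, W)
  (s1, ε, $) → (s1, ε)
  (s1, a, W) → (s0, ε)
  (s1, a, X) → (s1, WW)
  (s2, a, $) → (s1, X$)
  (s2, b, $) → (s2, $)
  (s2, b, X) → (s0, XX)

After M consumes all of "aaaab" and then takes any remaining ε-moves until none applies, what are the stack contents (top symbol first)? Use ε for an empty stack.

W$

(s0, aaaab, $) ⊢ (s2, aaab, $) ⊢ (s1, aab, X$) ⊢ (s1, ab, WW$) ⊢ (s0, b, W$) ⊢ (s2, ε, W$)
All input consumed in state s2 with stack W$.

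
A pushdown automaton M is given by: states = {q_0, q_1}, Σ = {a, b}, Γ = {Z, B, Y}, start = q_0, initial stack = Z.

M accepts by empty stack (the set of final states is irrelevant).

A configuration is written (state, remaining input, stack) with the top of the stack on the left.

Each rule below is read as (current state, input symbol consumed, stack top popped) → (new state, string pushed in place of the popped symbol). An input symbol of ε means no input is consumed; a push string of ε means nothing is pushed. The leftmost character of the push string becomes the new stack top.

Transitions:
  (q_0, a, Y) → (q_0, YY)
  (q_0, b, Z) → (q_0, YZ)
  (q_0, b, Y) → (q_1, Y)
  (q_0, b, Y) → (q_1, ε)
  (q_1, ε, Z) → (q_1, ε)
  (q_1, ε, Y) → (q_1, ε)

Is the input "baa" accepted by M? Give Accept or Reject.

Reject

No computation consumes all input and empties the stack.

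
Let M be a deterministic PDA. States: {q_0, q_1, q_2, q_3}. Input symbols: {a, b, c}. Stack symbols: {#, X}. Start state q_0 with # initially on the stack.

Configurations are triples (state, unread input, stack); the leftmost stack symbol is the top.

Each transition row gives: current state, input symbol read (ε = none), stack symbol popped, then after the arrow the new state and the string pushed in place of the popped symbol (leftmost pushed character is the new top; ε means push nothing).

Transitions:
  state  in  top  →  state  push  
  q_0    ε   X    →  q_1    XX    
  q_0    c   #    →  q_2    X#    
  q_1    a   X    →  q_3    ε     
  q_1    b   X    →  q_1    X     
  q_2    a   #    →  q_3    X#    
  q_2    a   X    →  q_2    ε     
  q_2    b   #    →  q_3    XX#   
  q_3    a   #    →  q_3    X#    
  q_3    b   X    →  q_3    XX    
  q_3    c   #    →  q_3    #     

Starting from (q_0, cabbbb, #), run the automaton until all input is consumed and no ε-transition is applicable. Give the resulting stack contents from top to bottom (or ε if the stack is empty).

(q_0, cabbbb, #)
  read c, top #: go to q_2, push X# → (q_2, abbbb, X#)
  read a, top X: go to q_2, push ε → (q_2, bbbb, #)
  read b, top #: go to q_3, push XX# → (q_3, bbb, XX#)
  read b, top X: go to q_3, push XX → (q_3, bb, XXX#)
  read b, top X: go to q_3, push XX → (q_3, b, XXXX#)
  read b, top X: go to q_3, push XX → (q_3, ε, XXXXX#)
All input consumed in state q_3 with stack XXXXX#.

XXXXX#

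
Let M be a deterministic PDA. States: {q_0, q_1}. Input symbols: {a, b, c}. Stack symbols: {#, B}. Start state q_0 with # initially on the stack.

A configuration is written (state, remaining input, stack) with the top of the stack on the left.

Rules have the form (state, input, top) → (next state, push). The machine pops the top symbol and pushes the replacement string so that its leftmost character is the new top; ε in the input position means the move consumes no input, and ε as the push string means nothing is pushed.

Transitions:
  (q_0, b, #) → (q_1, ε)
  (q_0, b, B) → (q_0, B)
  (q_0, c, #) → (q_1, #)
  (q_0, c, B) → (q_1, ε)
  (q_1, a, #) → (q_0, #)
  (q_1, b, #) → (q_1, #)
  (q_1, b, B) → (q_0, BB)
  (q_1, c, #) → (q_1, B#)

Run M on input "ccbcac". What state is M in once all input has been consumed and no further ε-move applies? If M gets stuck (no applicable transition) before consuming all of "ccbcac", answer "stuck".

(q_0, ccbcac, #)
  read c, top #: go to q_1, push # → (q_1, cbcac, #)
  read c, top #: go to q_1, push B# → (q_1, bcac, B#)
  read b, top B: go to q_0, push BB → (q_0, cac, BB#)
  read c, top B: go to q_1, push ε → (q_1, ac, B#)
No transition for (q_1, a, top B); M blocks with input ac remaining.

stuck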